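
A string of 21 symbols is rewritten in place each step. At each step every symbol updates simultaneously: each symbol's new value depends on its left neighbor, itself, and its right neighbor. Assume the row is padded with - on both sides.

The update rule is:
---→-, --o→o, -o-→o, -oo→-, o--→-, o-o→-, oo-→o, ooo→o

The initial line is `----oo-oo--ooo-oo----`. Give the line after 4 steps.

oo-o-o-oo-o--o-oo----

---o-o--o-o-oo--o----
--oo-o-oo-o--o-oo----
-o-o-o--o-o-oo--o----
oo-o-o-oo-o--o-oo----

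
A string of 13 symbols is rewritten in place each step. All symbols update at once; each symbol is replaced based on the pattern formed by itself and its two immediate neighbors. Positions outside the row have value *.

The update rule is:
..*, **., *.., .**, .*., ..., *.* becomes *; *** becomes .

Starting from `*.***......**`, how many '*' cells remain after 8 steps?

5

***.********.
..***......**
***.********.  (repeats step 1; period 2)
step 8: ..***......**
count of *: 5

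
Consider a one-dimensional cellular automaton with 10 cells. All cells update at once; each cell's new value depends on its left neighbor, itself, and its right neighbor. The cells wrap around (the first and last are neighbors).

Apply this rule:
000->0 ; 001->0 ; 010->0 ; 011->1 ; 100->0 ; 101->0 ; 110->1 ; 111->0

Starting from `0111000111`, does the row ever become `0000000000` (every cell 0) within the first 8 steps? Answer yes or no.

yes

0101000101
0000000000
all cells are 0 at step 2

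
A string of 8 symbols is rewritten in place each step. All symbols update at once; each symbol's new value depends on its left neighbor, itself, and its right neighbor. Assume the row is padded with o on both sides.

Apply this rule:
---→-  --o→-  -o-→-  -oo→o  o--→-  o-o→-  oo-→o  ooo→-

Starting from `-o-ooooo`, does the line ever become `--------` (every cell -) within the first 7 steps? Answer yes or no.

yes

---o----
--------
all cells are - at step 2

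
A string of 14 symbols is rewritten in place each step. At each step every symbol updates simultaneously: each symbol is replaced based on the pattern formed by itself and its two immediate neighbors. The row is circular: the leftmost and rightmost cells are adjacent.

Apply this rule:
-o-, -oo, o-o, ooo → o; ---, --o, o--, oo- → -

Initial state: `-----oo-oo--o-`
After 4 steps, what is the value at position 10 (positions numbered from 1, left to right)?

-

-----o-oo---o-
-----ooo----o-
-----oo-----o-
-----o------o-
position 10 holds -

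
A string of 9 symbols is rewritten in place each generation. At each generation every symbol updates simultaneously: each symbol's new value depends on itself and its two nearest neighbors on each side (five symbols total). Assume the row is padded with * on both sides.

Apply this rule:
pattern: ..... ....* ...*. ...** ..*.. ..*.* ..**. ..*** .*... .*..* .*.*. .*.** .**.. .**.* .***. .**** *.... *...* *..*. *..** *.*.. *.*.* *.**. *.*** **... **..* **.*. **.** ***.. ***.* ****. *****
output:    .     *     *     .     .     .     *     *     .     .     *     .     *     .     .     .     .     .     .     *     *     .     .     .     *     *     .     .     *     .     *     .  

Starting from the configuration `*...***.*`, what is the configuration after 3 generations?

**..*....
***....*.
.***.**..

.***.**..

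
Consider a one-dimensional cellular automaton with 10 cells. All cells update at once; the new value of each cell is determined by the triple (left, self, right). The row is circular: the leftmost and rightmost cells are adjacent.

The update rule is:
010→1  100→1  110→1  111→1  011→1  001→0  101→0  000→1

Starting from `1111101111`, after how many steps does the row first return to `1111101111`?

1

1111101111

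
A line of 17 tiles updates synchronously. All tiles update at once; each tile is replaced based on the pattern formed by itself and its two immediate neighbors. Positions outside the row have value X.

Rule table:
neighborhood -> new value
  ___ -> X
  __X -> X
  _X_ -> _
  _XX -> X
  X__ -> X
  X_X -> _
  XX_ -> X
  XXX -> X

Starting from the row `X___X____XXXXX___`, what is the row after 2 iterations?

iteration 1: XXXX_XXXXXXXXXXXX
iteration 2: XXXX_XXXXXXXXXXXX

XXXX_XXXXXXXXXXXX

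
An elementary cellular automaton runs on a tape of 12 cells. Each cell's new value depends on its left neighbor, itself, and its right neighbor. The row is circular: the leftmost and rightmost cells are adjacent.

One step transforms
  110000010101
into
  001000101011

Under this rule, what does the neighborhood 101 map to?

At position 8 the neighborhood is 101; the next row has 1 there.

1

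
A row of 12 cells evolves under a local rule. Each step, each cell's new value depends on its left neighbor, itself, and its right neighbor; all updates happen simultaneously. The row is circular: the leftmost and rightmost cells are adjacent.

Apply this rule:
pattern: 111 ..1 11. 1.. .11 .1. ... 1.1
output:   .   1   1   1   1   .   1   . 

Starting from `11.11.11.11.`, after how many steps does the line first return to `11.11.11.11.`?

11.11.11.11.

1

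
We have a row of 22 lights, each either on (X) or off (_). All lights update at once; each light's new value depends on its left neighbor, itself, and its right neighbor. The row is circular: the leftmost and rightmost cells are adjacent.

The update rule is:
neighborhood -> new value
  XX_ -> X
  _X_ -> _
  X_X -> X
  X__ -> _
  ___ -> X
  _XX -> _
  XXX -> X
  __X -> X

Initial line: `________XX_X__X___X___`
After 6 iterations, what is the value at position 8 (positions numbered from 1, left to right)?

X

XXXXXXXX_XX__X__XX__XX
XXXXXXXXX_X_X__X_X_X_X
XXXXXXXXXX_X__X_X_X_X_
_XXXXXXXXXX__X_X_X_X_X
X_XXXXXXXXX_X_X_X_X_X_
_X_XXXXXXXXX_X_X_X_X_X
position 8 holds X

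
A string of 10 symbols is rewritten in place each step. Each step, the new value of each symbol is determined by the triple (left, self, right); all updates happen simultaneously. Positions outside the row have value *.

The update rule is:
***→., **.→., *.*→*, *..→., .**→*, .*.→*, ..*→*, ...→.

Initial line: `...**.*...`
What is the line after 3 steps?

step 1: ..**.**..*
step 2: .**.**..**
step 3: **.**..**.

**.**..**.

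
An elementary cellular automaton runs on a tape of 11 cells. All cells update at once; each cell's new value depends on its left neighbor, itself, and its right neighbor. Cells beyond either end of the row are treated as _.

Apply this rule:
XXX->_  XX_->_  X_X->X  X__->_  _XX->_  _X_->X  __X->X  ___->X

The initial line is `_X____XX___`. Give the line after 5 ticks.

XX_XXX___XX
__X____XX__
XXX_XXX___X
___X____XXX
XXXX_XXX___

XXXX_XXX___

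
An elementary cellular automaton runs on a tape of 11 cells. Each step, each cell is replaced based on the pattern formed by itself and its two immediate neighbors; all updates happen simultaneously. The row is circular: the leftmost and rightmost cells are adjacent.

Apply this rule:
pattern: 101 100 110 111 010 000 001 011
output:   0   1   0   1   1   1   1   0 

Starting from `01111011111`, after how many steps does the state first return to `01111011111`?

step 1: 00110001110
step 2: 11001110101
step 3: 10110100100
step 4: 10000111111
step 5: 01111011111

5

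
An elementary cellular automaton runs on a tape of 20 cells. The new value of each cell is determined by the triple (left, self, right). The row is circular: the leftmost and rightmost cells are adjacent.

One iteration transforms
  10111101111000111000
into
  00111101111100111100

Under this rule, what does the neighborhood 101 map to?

0

At position 1 the neighborhood is 101; the next row has 0 there.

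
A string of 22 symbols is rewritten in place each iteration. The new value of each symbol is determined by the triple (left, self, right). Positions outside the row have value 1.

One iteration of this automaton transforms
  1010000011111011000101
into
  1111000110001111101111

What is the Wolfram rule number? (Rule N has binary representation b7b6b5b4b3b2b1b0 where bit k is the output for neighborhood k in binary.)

position 9: 111 → 0  (bit 7 = 0)
position 0: 110 → 1  (bit 6 = 1)
position 1: 101 → 1  (bit 5 = 1)
position 3: 100 → 1  (bit 4 = 1)
position 8: 011 → 1  (bit 3 = 1)
position 2: 010 → 1  (bit 2 = 1)
position 7: 001 → 1  (bit 1 = 1)
position 4: 000 → 0  (bit 0 = 0)
bits b7..b0 = 01111110 = 126

126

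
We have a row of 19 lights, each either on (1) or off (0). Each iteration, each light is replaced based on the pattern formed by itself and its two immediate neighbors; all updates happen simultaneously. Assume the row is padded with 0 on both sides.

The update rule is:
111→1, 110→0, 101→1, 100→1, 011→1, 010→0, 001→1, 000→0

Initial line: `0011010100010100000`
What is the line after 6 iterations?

0110101010101010000
1101010101010101000
1010101010101010100
0101010101010101010
1010101010101010101
0101010101010101010

0101010101010101010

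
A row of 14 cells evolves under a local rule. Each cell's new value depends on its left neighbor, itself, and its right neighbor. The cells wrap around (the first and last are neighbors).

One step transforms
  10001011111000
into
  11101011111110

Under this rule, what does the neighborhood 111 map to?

1

At position 7 the neighborhood is 111; the next row has 1 there.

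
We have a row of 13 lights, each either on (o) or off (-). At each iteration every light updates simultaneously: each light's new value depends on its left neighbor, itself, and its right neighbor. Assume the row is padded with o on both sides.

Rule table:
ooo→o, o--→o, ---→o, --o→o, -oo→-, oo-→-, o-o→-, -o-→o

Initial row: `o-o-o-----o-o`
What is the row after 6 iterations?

--ooooo-ooooo

--o-ooooooo--
ooo--ooooo-oo
oo-oo-ooo---o
o------o-ooo-
-ooooooo--o--
--ooooo-ooooo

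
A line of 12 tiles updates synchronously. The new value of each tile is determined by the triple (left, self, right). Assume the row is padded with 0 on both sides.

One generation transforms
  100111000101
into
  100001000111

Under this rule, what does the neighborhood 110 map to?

1

At position 5 the neighborhood is 110; the next row has 1 there.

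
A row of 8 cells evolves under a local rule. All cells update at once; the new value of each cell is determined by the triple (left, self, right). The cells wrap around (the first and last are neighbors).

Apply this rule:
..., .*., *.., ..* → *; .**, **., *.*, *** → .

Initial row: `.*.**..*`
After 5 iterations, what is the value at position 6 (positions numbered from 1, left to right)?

*

.*...***
.****...
*....***
.****...  (repeats iteration 2; period 2)
iteration 5: *....***
position 6 holds *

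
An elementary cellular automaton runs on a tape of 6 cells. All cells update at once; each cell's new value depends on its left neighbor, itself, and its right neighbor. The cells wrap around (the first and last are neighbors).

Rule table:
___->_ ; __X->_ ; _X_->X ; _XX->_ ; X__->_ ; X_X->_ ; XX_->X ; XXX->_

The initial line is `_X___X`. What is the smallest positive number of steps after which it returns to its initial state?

1

step 1: _X___X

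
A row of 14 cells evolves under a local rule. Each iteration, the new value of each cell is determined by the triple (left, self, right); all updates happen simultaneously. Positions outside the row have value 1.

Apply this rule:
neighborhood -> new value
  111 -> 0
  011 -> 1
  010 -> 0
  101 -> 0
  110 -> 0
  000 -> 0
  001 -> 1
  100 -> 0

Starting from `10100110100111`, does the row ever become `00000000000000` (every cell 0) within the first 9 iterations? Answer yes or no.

00001100001100
00011000011001
00110000110011
01100001100110
01000011001100
00000110011001
00001100110011
00011001100110
00110011001100
iteration 9 is 00110011001100, still not uniform 0

no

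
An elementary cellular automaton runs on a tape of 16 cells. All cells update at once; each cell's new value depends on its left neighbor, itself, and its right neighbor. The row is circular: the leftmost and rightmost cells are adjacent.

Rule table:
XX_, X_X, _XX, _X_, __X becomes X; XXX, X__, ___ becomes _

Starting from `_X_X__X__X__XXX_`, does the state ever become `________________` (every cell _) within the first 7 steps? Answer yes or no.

step 1: XXXX_XX_XX_XX_X_
step 2: X__XXXXXXXXXXXXX
step 3: X_XX____________
step 4: XXXX___________X
step 5: ___X__________XX
step 6: __XX_________XXX
step 7: _XXX________XX_X
step 7 is _XXX________XX_X, still not uniform _

no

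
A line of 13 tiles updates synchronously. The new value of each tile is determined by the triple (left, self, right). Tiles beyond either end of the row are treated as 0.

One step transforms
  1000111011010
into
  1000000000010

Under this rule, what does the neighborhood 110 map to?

0

At position 6 the neighborhood is 110; the next row has 0 there.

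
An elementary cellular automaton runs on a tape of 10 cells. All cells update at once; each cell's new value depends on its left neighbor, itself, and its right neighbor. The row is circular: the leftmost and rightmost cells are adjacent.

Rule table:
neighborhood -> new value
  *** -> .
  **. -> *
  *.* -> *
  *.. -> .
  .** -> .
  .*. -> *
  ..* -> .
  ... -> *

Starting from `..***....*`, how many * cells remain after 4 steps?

step 1: ....*.**.*
step 2: .**.**.***
step 3: *.**.**..*
step 4: **.**.*...
count of *: 5

5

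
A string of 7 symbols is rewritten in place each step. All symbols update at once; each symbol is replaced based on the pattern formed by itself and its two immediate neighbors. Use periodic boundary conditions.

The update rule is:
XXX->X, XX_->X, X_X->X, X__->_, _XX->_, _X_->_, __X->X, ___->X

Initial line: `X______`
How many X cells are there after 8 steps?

__XXXXX
_X_XXXX
X_X_XXX
XX_X_XX
XXX_X_X
XXXX_X_
_XXXX_X
X_XXXX_
count of X: 5

5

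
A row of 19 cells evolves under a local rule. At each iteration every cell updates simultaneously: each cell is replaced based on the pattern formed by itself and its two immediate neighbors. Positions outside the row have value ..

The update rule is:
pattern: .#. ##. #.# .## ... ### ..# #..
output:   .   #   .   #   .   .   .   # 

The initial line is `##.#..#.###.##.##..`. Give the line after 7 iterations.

....#.##..#...##.##

##..#...#.#.##.###.
###..#......##.#.##
#.##..#.....##...##
..###..#....###..##
..#.##..#...#.##.##
....###..#....##.##
....#.##..#...##.##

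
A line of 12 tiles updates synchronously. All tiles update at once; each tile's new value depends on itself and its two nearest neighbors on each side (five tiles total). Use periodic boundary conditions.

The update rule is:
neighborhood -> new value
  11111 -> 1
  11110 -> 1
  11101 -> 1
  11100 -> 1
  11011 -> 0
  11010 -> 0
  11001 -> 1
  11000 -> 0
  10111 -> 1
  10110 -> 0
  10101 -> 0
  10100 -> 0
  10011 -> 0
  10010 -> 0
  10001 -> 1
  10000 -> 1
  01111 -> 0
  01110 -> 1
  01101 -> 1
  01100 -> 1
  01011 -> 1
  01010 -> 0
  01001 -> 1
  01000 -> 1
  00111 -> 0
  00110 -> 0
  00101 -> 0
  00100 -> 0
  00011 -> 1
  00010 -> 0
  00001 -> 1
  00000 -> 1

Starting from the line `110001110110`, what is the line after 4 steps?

011100100110

010110110010
001010011001
100001001100
011100100110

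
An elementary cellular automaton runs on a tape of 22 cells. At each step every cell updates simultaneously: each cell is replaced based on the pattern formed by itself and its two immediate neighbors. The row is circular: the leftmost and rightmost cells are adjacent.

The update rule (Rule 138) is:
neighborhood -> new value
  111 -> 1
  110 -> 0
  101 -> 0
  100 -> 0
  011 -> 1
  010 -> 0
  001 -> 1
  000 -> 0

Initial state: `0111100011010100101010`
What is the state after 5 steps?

0001100000010000001111

step 1: 1111000110000001000000
step 2: 1110001100000010000001
step 3: 1100011000000100000011
step 4: 1000110000001000000111
step 5: 0001100000010000001111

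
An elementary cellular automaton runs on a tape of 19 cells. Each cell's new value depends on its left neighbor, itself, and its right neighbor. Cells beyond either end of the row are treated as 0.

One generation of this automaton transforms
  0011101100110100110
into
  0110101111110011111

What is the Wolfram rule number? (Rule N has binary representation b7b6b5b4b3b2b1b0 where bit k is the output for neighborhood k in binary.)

90

position 3: 111 → 0  (bit 7 = 0)
position 4: 110 → 1  (bit 6 = 1)
position 5: 101 → 0  (bit 5 = 0)
position 8: 100 → 1  (bit 4 = 1)
position 2: 011 → 1  (bit 3 = 1)
position 13: 010 → 0  (bit 2 = 0)
position 1: 001 → 1  (bit 1 = 1)
position 0: 000 → 0  (bit 0 = 0)
bits b7..b0 = 01011010 = 90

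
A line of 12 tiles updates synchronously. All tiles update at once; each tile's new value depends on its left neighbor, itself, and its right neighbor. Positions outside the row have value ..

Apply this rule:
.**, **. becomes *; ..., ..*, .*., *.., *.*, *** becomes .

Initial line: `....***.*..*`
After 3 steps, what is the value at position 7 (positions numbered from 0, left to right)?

....*.*.....
............
............
position 7 holds .

.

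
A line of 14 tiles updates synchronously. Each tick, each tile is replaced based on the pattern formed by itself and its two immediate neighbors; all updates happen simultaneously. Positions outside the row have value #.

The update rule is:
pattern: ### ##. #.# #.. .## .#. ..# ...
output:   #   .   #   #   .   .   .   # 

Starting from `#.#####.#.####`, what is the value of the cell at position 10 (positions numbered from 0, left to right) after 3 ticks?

.

.#.###.#.#.###
#.#.#.#.#.#.##
.#.#.#.#.#.#.#
position 10 holds .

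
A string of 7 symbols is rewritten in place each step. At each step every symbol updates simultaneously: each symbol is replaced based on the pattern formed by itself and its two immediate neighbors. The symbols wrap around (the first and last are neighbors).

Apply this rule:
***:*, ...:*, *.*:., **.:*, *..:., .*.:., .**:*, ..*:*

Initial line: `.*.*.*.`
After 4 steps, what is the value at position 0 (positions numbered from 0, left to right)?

*......
..*****
.******
.******
position 0 holds .

.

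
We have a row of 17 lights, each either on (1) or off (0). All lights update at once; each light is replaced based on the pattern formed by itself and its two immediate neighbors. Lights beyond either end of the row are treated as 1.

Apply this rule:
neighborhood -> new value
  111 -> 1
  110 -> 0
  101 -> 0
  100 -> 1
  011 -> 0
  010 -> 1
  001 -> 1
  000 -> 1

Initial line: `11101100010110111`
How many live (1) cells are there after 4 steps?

step 1: 11000011110000011
step 2: 10111101101111101
step 3: 00011000000111000
step 4: 11100111111010111
count of 1: 13

13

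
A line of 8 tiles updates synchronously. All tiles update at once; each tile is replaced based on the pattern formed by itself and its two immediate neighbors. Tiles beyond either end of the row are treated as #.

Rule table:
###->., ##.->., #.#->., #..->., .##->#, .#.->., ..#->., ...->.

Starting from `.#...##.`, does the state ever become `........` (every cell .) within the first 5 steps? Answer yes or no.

.....#..
........
all cells are . at step 2

yes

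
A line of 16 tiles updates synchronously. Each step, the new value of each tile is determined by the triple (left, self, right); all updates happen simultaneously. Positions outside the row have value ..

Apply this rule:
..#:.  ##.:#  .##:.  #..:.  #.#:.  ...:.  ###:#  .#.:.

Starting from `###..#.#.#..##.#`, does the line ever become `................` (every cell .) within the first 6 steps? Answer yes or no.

.##..........#..
..#.............
................
all cells are . at step 3

yes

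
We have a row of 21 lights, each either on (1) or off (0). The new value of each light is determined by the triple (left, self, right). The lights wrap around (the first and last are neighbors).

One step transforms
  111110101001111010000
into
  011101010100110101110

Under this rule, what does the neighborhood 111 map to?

At position 1 the neighborhood is 111; the next row has 1 there.

1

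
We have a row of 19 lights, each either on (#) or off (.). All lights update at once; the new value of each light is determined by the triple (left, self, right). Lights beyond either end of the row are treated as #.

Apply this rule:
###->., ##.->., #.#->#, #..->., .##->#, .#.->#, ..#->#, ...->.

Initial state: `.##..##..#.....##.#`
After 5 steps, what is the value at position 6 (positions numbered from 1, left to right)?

##..##..##....##.##
...##..##....##.##.
..##..##....##.##.#
.##..##....##.##.##
##..##....##.##.##.
position 6 holds #

#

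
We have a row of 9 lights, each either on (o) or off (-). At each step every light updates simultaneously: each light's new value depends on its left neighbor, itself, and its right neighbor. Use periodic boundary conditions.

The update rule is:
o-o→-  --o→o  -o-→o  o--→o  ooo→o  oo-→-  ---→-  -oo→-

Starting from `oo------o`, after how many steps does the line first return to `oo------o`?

7

o-o----o-
o-oo--oo-
o---oo---
oo-o--o-o
o--oooo--
ooo-oo-oo
oo------o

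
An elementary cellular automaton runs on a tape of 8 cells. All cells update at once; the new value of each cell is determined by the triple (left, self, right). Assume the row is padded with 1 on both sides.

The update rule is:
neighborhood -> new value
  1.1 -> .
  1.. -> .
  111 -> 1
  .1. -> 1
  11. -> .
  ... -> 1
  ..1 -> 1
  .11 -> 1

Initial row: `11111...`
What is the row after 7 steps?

1111..11
111..111
11..1111
1..11111
..111111
.1111111
.1111111

.1111111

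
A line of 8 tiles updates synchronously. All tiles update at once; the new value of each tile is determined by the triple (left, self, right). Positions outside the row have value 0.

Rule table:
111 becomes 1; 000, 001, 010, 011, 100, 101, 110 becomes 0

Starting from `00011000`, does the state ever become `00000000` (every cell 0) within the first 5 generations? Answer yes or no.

yes

00000000
all cells are 0 at generation 1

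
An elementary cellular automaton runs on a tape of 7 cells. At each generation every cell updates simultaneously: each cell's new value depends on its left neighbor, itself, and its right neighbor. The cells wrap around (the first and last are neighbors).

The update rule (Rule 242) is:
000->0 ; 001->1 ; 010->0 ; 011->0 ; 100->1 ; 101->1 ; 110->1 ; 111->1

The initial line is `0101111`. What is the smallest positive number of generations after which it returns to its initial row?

7

generation 1: 1010111
generation 2: 1101011
generation 3: 1110101
generation 4: 1111010
generation 5: 0111101
generation 6: 1011110
generation 7: 0101111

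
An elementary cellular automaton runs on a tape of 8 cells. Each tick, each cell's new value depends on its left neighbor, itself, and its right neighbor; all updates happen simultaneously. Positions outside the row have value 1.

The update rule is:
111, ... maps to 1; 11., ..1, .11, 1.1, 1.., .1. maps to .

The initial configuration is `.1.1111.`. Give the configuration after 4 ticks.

....11..
.11.....
....111.
.11..1..

.11..1..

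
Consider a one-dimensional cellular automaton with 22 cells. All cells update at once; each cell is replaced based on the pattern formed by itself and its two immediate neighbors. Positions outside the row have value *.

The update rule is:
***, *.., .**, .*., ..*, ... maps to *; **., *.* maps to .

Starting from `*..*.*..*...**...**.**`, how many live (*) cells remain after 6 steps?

step 1: .***.********.****..**
step 2: .**..*******..***.****
step 3: .*.********.****..****
step 4: .*.*******..***.******
step 5: .*.******.****..******
step 6: .*.*****..***.********
count of *: 17

17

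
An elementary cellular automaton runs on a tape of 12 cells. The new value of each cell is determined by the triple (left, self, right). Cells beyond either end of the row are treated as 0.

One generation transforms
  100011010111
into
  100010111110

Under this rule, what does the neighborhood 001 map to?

At position 3 the neighborhood is 001; the next row has 0 there.

0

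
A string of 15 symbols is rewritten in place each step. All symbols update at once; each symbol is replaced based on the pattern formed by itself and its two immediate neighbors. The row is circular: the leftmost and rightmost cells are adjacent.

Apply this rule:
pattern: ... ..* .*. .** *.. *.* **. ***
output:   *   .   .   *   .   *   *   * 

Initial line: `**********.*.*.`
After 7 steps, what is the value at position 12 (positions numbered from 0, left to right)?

step 1: ***********.*.*
step 2: ************.**
step 3: ***************
step 4: ***************  (fixed point — unchanged through step 7)
position 12 holds *

*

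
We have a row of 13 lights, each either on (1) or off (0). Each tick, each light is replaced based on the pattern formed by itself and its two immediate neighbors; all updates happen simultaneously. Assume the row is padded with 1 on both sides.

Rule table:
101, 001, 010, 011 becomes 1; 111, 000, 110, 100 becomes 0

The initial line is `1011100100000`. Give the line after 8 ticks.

0000011011011

0110001100001
1100011000011
0000110000110
0001100001101
0011000011011
0110000110110
1100001101101
0000011011011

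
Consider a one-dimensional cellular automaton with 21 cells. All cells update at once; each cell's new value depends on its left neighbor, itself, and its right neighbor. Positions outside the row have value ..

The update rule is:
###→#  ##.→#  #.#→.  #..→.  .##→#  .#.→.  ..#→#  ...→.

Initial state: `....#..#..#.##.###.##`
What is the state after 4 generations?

...#..#..#..##.###.##
..#..#..#..###.###.##
.#..#..#..####.###.##
#..#..#..#####.###.##

#..#..#..#####.###.##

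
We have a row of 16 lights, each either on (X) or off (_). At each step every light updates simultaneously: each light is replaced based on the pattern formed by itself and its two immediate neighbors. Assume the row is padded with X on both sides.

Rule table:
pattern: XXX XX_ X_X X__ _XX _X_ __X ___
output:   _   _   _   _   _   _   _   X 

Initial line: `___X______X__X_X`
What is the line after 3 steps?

_X___XXXX_______

step 1: _X___XXXX_______
step 2: ___X______XXXXX_
step 3: _X___XXXX_______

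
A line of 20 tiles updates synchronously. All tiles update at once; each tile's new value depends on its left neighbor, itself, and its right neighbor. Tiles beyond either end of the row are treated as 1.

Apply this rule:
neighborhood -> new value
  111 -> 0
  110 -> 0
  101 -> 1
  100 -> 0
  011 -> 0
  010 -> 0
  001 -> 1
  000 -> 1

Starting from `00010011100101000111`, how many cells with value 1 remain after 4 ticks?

tick 1: 01100100001010011000
tick 2: 10001001110100100011
tick 3: 00110010001001001100
tick 4: 01000100110010010001
count of 1: 7

7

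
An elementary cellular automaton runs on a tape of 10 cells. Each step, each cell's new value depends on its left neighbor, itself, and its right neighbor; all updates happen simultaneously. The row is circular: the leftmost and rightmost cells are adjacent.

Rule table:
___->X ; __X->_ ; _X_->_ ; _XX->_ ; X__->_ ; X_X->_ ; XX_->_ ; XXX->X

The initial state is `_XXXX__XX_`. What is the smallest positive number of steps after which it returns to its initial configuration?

__XX______
X____XXXXX
__XX__XXXX
_______XX_
XXXXXX____
_XXXX__XX_

6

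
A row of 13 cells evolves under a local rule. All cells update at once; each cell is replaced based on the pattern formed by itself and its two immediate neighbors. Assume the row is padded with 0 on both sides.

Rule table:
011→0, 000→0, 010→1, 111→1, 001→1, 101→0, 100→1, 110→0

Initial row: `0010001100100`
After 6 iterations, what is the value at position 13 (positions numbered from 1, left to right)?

0

0111010011110
1010011101101
1011101000001
1001001100011
1111110010100
0111101110110
position 13 holds 0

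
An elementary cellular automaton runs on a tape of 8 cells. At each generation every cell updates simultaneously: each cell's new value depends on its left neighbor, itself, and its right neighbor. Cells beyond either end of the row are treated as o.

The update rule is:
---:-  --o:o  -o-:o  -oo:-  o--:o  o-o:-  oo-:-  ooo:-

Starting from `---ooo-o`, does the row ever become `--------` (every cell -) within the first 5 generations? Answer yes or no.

no

generation 1: o-o-----
generation 2: --oo---o
generation 3: oo--o-o-
generation 4: --ooo-o-
generation 5: oo----o-
generation 5 is oo----o-, still not uniform -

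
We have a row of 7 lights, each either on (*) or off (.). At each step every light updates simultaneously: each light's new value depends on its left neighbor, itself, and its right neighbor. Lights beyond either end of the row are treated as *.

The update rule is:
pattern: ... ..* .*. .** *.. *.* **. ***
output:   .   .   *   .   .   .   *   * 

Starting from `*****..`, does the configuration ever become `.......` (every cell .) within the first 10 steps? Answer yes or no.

*****..  (fixed point — unchanged through step 10)
step 10 is *****.., still not uniform .

no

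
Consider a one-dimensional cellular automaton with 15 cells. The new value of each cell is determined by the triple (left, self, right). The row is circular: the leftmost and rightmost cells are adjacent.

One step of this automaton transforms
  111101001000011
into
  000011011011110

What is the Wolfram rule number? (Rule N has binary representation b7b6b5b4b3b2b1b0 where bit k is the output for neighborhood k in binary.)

position 0: 111 → 0  (bit 7 = 0)
position 3: 110 → 0  (bit 6 = 0)
position 4: 101 → 1  (bit 5 = 1)
position 6: 100 → 0  (bit 4 = 0)
position 13: 011 → 1  (bit 3 = 1)
position 5: 010 → 1  (bit 2 = 1)
position 7: 001 → 1  (bit 1 = 1)
position 10: 000 → 1  (bit 0 = 1)
bits b7..b0 = 00101111 = 47

47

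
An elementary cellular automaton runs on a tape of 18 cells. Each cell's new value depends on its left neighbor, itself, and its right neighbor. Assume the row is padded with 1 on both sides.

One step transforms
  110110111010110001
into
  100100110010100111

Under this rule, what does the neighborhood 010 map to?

At position 10 the neighborhood is 010; the next row has 1 there.

1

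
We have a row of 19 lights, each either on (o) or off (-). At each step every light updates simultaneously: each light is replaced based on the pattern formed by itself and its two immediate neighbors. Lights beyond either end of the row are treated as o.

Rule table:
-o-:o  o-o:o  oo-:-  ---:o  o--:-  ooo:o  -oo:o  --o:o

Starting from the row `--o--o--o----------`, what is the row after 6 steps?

-oo-oo-oo-ooooooooo
oo-oo-oo-oooooooooo
o-oo-oo-ooooooooooo
-oo-oo-oooooooooooo
oo-oo-ooooooooooooo
o-oo-oooooooooooooo

o-oo-oooooooooooooo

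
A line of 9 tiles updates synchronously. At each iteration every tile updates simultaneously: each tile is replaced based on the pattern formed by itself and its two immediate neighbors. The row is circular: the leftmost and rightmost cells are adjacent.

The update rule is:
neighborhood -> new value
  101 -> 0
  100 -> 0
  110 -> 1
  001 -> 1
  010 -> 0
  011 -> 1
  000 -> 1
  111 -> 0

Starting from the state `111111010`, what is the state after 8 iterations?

110011000

100001000
001110011
011010111
011000101
011011000
111011011
001011010
110011000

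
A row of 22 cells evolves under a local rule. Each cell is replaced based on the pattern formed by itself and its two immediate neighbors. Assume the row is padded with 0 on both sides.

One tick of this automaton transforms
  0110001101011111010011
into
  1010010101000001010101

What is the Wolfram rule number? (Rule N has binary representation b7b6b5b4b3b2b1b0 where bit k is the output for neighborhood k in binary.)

position 12: 111 → 0  (bit 7 = 0)
position 2: 110 → 1  (bit 6 = 1)
position 8: 101 → 0  (bit 5 = 0)
position 3: 100 → 0  (bit 4 = 0)
position 1: 011 → 0  (bit 3 = 0)
position 9: 010 → 1  (bit 2 = 1)
position 0: 001 → 1  (bit 1 = 1)
position 4: 000 → 0  (bit 0 = 0)
bits b7..b0 = 01000110 = 70

70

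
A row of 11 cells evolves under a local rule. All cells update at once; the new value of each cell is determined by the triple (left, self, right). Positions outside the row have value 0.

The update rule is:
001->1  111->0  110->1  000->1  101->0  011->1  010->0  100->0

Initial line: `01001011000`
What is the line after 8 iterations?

11010010100

10010011011
00100111011
11001101011
11011100011
11010101111
11000001001
11011110010
11010010100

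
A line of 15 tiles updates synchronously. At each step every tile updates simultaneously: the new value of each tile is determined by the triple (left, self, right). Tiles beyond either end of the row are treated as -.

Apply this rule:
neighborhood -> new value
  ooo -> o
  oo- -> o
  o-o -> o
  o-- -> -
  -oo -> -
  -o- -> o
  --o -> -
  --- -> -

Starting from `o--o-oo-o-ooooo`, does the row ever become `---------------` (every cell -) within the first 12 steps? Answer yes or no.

no

step 1: o--oo-oooo-oooo
step 2: o---oo-oooo-ooo
step 3: o----oo-oooo-oo
step 4: o-----oo-oooo-o
step 5: o------oo-ooooo
step 6: o-------oo-oooo
step 7: o--------oo-ooo
step 8: o---------oo-oo
step 9: o----------oo-o
step 10: o-----------ooo
step 11: o------------oo
step 12: o-------------o
step 12 is o-------------o, still not uniform -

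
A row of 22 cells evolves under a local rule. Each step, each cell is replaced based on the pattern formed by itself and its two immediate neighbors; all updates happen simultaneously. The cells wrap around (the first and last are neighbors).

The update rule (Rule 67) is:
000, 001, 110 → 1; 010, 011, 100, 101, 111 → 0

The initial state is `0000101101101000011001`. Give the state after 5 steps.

0001010111001111100110

0111000100100011101010
1001011001001100100000
0010001010010101001111
0100110000100000010001
0001010111001111100110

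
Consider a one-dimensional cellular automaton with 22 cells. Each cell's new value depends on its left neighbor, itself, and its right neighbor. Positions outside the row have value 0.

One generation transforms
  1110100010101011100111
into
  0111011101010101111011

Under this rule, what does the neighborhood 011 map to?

0

At position 0 the neighborhood is 011; the next row has 0 there.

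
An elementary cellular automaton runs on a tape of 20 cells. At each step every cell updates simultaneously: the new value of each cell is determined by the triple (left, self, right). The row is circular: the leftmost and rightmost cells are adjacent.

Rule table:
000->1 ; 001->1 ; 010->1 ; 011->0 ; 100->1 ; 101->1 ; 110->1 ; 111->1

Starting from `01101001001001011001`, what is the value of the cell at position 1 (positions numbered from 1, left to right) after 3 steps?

1

step 1: 10111111111111101111
step 2: 11011111111111110111
step 3: 11101111111111111011
position 1 holds 1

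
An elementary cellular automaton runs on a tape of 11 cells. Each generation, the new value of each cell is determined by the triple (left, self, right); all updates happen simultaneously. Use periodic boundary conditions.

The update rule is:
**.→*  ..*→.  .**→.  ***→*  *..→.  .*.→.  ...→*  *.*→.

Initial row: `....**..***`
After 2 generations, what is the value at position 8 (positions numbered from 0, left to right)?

.

.**..*...**
..*....*..*
position 8 holds .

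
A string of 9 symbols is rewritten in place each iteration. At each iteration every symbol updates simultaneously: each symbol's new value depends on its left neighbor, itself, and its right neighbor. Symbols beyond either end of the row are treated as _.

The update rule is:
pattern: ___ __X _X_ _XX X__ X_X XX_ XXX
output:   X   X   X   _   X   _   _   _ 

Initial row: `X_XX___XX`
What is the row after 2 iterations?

XXXX___XX

X___XXX__
XXXX___XX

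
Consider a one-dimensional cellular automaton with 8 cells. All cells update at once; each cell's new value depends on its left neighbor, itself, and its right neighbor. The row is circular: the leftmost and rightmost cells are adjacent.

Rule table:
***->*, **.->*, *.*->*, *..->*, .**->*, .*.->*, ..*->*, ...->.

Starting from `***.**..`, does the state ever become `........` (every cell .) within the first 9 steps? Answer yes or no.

no

step 1: ********
step 2: ********  (fixed point — unchanged through step 9)
step 9 is ********, still not uniform .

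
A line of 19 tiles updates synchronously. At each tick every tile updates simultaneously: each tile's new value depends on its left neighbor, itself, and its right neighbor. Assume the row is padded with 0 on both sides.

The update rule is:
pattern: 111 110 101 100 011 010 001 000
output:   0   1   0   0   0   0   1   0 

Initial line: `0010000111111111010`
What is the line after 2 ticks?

1000010000000010000

0100001000000001000
1000010000000010000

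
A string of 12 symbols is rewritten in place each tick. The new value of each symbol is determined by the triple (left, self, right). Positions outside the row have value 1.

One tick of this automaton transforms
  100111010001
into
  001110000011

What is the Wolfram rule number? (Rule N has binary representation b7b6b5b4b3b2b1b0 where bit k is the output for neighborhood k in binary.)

138

position 4: 111 → 1  (bit 7 = 1)
position 0: 110 → 0  (bit 6 = 0)
position 6: 101 → 0  (bit 5 = 0)
position 1: 100 → 0  (bit 4 = 0)
position 3: 011 → 1  (bit 3 = 1)
position 7: 010 → 0  (bit 2 = 0)
position 2: 001 → 1  (bit 1 = 1)
position 9: 000 → 0  (bit 0 = 0)
bits b7..b0 = 10001010 = 138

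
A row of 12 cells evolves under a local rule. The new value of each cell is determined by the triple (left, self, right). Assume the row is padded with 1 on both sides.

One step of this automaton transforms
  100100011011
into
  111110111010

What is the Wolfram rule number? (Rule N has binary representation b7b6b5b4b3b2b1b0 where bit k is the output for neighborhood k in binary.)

position 11: 111 → 0  (bit 7 = 0)
position 0: 110 → 1  (bit 6 = 1)
position 9: 101 → 0  (bit 5 = 0)
position 1: 100 → 1  (bit 4 = 1)
position 7: 011 → 1  (bit 3 = 1)
position 3: 010 → 1  (bit 2 = 1)
position 2: 001 → 1  (bit 1 = 1)
position 5: 000 → 0  (bit 0 = 0)
bits b7..b0 = 01011110 = 94

94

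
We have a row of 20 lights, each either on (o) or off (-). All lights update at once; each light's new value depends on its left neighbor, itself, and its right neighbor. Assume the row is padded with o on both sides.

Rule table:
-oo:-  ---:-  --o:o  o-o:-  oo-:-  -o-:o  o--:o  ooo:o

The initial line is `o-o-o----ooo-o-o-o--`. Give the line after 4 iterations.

o--o-o-oo-o--oo-o---

--o-oo--o-o--o-o-ooo
ooo---ooo-oooo-o--oo
oo-o-o-o---oo--ooo-o
o--o-o-oo-o--oo-o---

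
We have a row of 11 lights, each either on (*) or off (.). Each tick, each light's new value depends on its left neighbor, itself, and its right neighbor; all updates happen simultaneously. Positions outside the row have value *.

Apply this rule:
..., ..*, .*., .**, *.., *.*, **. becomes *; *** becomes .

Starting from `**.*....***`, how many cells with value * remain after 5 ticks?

tick 1: .********..
tick 2: **......***
tick 3: .********..  (repeats tick 1; period 2)
tick 5: .********..
count of *: 8

8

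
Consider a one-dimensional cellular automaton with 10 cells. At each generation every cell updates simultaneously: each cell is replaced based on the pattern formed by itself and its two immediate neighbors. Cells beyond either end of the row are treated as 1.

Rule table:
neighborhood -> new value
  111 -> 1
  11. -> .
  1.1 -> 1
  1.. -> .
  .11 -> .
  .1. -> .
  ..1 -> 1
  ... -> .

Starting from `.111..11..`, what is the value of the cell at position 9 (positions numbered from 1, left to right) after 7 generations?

.

1.1..1...1
.1..1...1.
1..1...1.1
..1...1.1.
.1...1.1.1
1...1.1.1.
...1.1.1.1
position 9 holds .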